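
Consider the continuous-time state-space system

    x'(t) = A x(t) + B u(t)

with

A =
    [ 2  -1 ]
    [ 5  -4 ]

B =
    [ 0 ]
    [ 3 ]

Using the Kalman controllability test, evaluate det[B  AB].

AB = [[-3], [-12]]
Controllability matrix C = [B  AB] = [[0, -3], [3, -12]]
det(C) = 0·(-12) - (-3)·3 = 0 - (-9) = 9
Since det(C) ≠ 0, rank(C) = 2 and the system is completely controllable.

9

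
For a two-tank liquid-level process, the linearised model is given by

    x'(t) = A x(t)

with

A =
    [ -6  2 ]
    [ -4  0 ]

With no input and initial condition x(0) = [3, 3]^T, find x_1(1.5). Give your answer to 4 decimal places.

det(sI - A) = s^2 - (tr A)s + det A, with tr A = (-6) + 0 = -6 and det A = (-6)·0 - 2·(-4) = 0 - (-8) = 8.
So p(s) = det(sI - A) = s^2 + 6s + 8.
Factor s^2 + 6s + 8: two numbers with sum -6 and product 8 are -2 and -4, so s^2 + 6s + 8 = (s + 2)(s + 4).
Hence p(s) = (s + 2) (s + 4), with roots -4, -2.
The eigenvalues -4, -2 are distinct and real, so A is diagonalisable and x(t) = e^{At} x(0) = V diag(e^{λ_i t}) V^{-1} x(0), where the columns of V are the eigenvectors.
λ = -4: A - (-4)I = [[-2, 2], [-4, 4]]. Row 1 gives (-2)·v1 + 2·v2 = 0, so take v_1 = [1, 1]^T.
λ = -2: A - (-2)I = [[-4, 2], [-4, 2]]. Row 1 gives (-4)·v1 + 2·v2 = 0, so take v_2 = [1, 2]^T.
V = [v_1 v_2] = [[1, 1], [1, 2]] has det V = 1, so V^{-1} = adj(V)/det V = [[2, -1], [-1, 1]].
Modal coordinates z(0) = V^{-1} x(0): 2·3 + (-1)·3 = 3; (-1)·3 + 1·3 = 0; so z(0) = [3, 0]^T.
x_1(t) = Σ_i (v_i)_1 · z_i(0) · e^{λ_i t} (row 1 of V times the modal terms).
x_1(1.5) = 1·3·e^{-4·1.5} + 1·0·e^{-2·1.5} = 3·0.002479 + 0·0.049787 = 0.0074.

0.0074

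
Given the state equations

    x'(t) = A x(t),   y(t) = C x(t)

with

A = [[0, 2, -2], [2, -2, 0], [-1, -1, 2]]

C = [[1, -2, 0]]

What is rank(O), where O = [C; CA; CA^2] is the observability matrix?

3

CA = [[-4, 6, -2]]
CA^2 = [[14, -18, 4]]
Observability matrix O = [C; CA; CA^2] = [[1, -2, 0], [-4, 6, -2], [14, -18, 4]]
det(O) = 1·(6·4 - (-2)·(-18)) - (-2)·((-4)·4 - (-2)·14) + 0·((-4)·(-18) - 6·14) = 1·(-12) - (-2)·12 + 0·(-12) = 12 ≠ 0, so rank(O) = 3.
rank(O) = 3 = n, so the pair (A, C) is completely observable.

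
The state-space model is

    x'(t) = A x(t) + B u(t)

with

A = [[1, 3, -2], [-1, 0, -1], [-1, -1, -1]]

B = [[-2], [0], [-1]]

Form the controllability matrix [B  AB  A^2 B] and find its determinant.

AB = [[0], [3], [3]]
A^2B = [[3], [-3], [-6]]
Controllability matrix C = [B  AB  A^2B] = [[-2, 0, 3], [0, 3, -3], [-1, 3, -6]]
Expanding along the first row, det(C) = (-2)·(3·(-6) - (-3)·3) - 0·(0·(-6) - (-3)·(-1)) + 3·(0·3 - 3·(-1)) = (-2)·(-9) - 0·(-3) + 3·3 = 27
Since det(C) ≠ 0, rank(C) = 3 and the system is completely controllable.

27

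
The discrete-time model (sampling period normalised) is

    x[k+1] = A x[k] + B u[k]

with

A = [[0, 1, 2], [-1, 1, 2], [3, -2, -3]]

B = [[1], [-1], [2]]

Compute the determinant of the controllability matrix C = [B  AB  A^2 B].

AB = [[3], [2], [-1]]
A^2B = [[0], [-3], [8]]
Controllability matrix C = [B  AB  A^2B] = [[1, 3, 0], [-1, 2, -3], [2, -1, 8]]
Expanding along the first row, det(C) = 1·(2·8 - (-3)·(-1)) - 3·((-1)·8 - (-3)·2) + 0·((-1)·(-1) - 2·2) = 1·13 - 3·(-2) + 0·(-3) = 19
Since det(C) ≠ 0, rank(C) = 3 and the system is completely controllable.

19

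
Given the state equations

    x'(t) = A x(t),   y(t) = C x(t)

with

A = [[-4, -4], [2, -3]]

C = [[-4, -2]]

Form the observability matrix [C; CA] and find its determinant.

-64

CA = [[12, 22]]
Observability matrix O = [C; CA] = [[-4, -2], [12, 22]]
det(O) = (-4)·22 - (-2)·12 = -88 - (-24) = -64
Since det(O) ≠ 0, rank(O) = 2 and the system is completely observable.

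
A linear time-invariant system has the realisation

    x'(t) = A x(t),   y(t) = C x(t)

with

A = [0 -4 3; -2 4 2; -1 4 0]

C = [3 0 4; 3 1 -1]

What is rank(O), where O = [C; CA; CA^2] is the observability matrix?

CA = [[-4, 4, 9], [-1, -12, 11]]
CA^2 = [[-17, 68, -4], [13, 0, -27]]
Observability matrix O = [C; CA; CA^2] = [[3, 0, 4], [3, 1, -1], [-4, 4, 9], [-1, -12, 11], [-17, 68, -4], [13, 0, -27]]
Take the 3×3 submatrix of O formed by rows 1, 2, 3: [[3, 0, 4], [3, 1, -1], [-4, 4, 9]]. Its determinant is 3·(1·9 - (-1)·4) - 0·(3·9 - (-1)·(-4)) + 4·(3·4 - 1·(-4)) = 3·13 - 0·23 + 4·16 = 103 ≠ 0.
So rank(O) ≥ 3; since O has 3 columns, rank(O) = 3.
rank(O) = 3 = n, so the pair (A, C) is completely observable.

3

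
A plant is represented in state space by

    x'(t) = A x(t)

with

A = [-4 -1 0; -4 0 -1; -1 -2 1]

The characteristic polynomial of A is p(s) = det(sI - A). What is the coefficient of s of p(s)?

-10

Expand det(sI - A) for the 3×3 matrix.
p(s) = s^3 + 3s^2 - 10s - 3.
(Check: constant term = det(-A) = (-1)^3 det A = -3; coefficient of s^2 = -tr A = 3.)
The coefficient of s is -10.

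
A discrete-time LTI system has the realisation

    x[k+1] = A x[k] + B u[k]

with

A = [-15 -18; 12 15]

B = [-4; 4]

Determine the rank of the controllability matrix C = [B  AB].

1

AB = [[-12], [12]]
Controllability matrix C = [B  AB] = [[-4, -12], [4, 12]]
Every column of C is a scalar multiple of column 1 = [-4, 4] (multipliers 1, 3), so the columns span a one-dimensional space.
C ≠ 0, hence rank(C) = 1.
rank(C) = 1 < n = 2, so the pair (A, B) is not completely controllable.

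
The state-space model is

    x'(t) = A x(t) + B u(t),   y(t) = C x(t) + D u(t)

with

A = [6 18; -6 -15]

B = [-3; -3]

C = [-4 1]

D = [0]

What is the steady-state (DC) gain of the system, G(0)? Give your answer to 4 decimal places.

24.0000

G(0) = C(-A)^{-1}B + D = -C A^{-1} B + D.
det A = 18, so A^{-1} = (1/18)·adj(A) = [[-5/6, -1], [1/3, 1/3]]
A^{-1} B = [11/2, -2]^T
C A^{-1} B = -24
G(0) = D - C A^{-1} B = 0 - (-24) = 24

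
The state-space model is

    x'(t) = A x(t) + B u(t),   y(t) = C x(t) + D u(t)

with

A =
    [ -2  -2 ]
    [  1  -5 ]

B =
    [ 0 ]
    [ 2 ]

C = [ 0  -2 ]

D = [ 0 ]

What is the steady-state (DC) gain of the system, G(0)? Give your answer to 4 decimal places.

-0.6667

G(0) = C(-A)^{-1}B + D = -C A^{-1} B + D.
det A = 12, so A^{-1} = (1/12)·adj(A) = [[-5/12, 1/6], [-1/12, -1/6]]
A^{-1} B = [1/3, -1/3]^T
C A^{-1} B = 2/3
G(0) = D - C A^{-1} B = 0 - (2/3) = -2/3 ≈ -0.6667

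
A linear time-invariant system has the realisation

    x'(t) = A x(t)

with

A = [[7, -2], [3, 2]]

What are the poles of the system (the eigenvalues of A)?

det(sI - A) = s^2 - (tr A)s + det A, with tr A = 7 + 2 = 9 and det A = 7·2 - (-2)·3 = 14 - (-6) = 20.
So p(s) = det(sI - A) = s^2 - 9s + 20.
Factor s^2 - 9s + 20: two numbers with sum 9 and product 20 are 5 and 4, so s^2 - 9s + 20 = (s - 5)(s - 4).
Hence p(s) = (s - 5) (s - 4), with roots 4, 5.
At least one eigenvalue has non-negative real part, so the system is not asymptotically stable.

4, 5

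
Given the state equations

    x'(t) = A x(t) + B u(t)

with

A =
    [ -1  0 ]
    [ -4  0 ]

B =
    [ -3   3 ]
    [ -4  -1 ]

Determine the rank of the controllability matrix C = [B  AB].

AB = [[3, -3], [12, -12]]
Controllability matrix C = [B  AB] = [[-3, 3, 3, -3], [-4, -1, 12, -12]]
Take the 2×2 submatrix of C formed by columns 1, 2: [[-3, 3], [-4, -1]]. Its determinant is (-3)·(-1) - 3·(-4) = 3 - (-12) = 15 ≠ 0.
So rank(C) ≥ 2; since C has 2 rows, rank(C) = 2.
rank(C) = 2 = n, so the pair (A, B) is completely controllable.

2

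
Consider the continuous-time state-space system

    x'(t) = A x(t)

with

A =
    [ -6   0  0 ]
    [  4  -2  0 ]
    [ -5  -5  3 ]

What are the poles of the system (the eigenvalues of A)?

det(sI - A) = s^3 - (tr A)s^2 + (M11 + M22 + M33)s - det A, where Mii is the 2×2 principal minor of A obtained by deleting row i and column i.
tr A = (-6) + (-2) + 3 = -5; M11 = (-2)·3 - 0·(-5) = -6 - 0 = -6; M22 = (-6)·3 - 0·(-5) = -18 - 0 = -18; M33 = (-6)·(-2) - 0·4 = 12 - 0 = 12; sum of minors = -12.
det A = (-6)·((-2)·3 - 0·(-5)) - 0·(4·3 - 0·(-5)) + 0·(4·(-5) - (-2)·(-5)) = (-6)·(-6) - 0·12 + 0·(-30) = 36.
So p(s) = det(sI - A) = s^3 + 5s^2 - 12s - 36.
Rational-root test: any integer root divides -36. Testing small divisors, s = -2 works: p(-2) = -8 + 20 + 24 + (-36) = 0, so (s + 2) is a factor.
Dividing, p(s) = (s + 2)(s^2 + 3s - 18).
Factor s^2 + 3s - 18: two numbers with sum -3 and product -18 are 3 and -6, so s^2 + 3s - 18 = (s - 3)(s + 6).
Hence p(s) = (s - 3) (s + 2) (s + 6), with roots -6, -2, 3.
At least one eigenvalue has non-negative real part, so the system is not asymptotically stable.

-6, -2, 3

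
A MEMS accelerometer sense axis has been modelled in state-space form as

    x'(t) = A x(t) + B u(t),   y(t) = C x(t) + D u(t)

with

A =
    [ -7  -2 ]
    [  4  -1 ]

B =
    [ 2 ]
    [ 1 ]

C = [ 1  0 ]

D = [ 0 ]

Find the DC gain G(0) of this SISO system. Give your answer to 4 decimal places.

0.0000

G(0) = C(-A)^{-1}B + D = -C A^{-1} B + D.
det A = 15, so A^{-1} = (1/15)·adj(A) = [[-1/15, 2/15], [-4/15, -7/15]]
A^{-1} B = [0, -1]^T
C A^{-1} B = 0
G(0) = D - C A^{-1} B = 0 - (0) = 0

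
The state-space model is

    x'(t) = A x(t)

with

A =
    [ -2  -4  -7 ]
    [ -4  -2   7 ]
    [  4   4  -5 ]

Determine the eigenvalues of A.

det(sI - A) = s^3 - (tr A)s^2 + (M11 + M22 + M33)s - det A, where Mii is the 2×2 principal minor of A obtained by deleting row i and column i.
tr A = (-2) + (-2) + (-5) = -9; M11 = (-2)·(-5) - 7·4 = 10 - 28 = -18; M22 = (-2)·(-5) - (-7)·4 = 10 - (-28) = 38; M33 = (-2)·(-2) - (-4)·(-4) = 4 - 16 = -12; sum of minors = 8.
det A = (-2)·((-2)·(-5) - 7·4) - (-4)·((-4)·(-5) - 7·4) + (-7)·((-4)·4 - (-2)·4) = (-2)·(-18) - (-4)·(-8) + (-7)·(-8) = 60.
So p(s) = det(sI - A) = s^3 + 9s^2 + 8s - 60.
Rational-root test: any integer root divides -60. Testing small divisors, s = 2 works: p(2) = 8 + 36 + 16 + (-60) = 0, so (s - 2) is a factor.
Dividing, p(s) = (s - 2)(s^2 + 11s + 30).
Factor s^2 + 11s + 30: two numbers with sum -11 and product 30 are -5 and -6, so s^2 + 11s + 30 = (s + 5)(s + 6).
Hence p(s) = (s - 2) (s + 5) (s + 6), with roots -6, -5, 2.
At least one eigenvalue has non-negative real part, so the system is not asymptotically stable.

-6, -5, 2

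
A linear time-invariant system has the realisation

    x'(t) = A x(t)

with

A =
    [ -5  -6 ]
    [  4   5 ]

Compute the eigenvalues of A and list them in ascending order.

det(sI - A) = s^2 - (tr A)s + det A, with tr A = (-5) + 5 = 0 and det A = (-5)·5 - (-6)·4 = -25 - (-24) = -1.
So p(s) = det(sI - A) = s^2 - 1.
Factor s^2 - 1: two numbers with sum 0 and product -1 are 1 and -1, so s^2 - 1 = (s - 1)(s + 1).
Hence p(s) = (s - 1) (s + 1), with roots -1, 1.
At least one eigenvalue has non-negative real part, so the system is not asymptotically stable.

-1, 1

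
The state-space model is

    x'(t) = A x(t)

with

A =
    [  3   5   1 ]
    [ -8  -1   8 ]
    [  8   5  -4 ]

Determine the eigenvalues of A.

-5, -1, 4

det(sI - A) = s^3 - (tr A)s^2 + (M11 + M22 + M33)s - det A, where Mii is the 2×2 principal minor of A obtained by deleting row i and column i.
tr A = 3 + (-1) + (-4) = -2; M11 = (-1)·(-4) - 8·5 = 4 - 40 = -36; M22 = 3·(-4) - 1·8 = -12 - 8 = -20; M33 = 3·(-1) - 5·(-8) = -3 - (-40) = 37; sum of minors = -19.
det A = 3·((-1)·(-4) - 8·5) - 5·((-8)·(-4) - 8·8) + 1·((-8)·5 - (-1)·8) = 3·(-36) - 5·(-32) + 1·(-32) = 20.
So p(s) = det(sI - A) = s^3 + 2s^2 - 19s - 20.
Rational-root test: any integer root divides -20. Testing small divisors, s = -1 works: p(-1) = -1 + 2 + 19 + (-20) = 0, so (s + 1) is a factor.
Dividing, p(s) = (s + 1)(s^2 + s - 20).
Factor s^2 + s - 20: two numbers with sum -1 and product -20 are 4 and -5, so s^2 + s - 20 = (s - 4)(s + 5).
Hence p(s) = (s - 4) (s + 1) (s + 5), with roots -5, -1, 4.
At least one eigenvalue has non-negative real part, so the system is not asymptotically stable.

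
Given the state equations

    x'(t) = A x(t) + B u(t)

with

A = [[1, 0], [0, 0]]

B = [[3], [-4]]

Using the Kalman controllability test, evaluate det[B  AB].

12

AB = [[3], [0]]
Controllability matrix C = [B  AB] = [[3, 3], [-4, 0]]
det(C) = 3·0 - 3·(-4) = 0 - (-12) = 12
Since det(C) ≠ 0, rank(C) = 2 and the system is completely controllable.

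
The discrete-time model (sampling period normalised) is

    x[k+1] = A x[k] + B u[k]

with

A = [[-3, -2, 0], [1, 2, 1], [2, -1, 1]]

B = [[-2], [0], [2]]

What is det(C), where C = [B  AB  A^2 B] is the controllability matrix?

32

AB = [[6], [0], [-2]]
A^2B = [[-18], [4], [10]]
Controllability matrix C = [B  AB  A^2B] = [[-2, 6, -18], [0, 0, 4], [2, -2, 10]]
Expanding along the first row, det(C) = (-2)·(0·10 - 4·(-2)) - 6·(0·10 - 4·2) + (-18)·(0·(-2) - 0·2) = (-2)·8 - 6·(-8) + (-18)·0 = 32
Since det(C) ≠ 0, rank(C) = 3 and the system is completely controllable.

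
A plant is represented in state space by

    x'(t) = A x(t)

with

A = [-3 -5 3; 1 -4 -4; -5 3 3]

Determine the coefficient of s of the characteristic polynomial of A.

Expand det(sI - A) for the 3×3 matrix.
p(s) = s^3 + 4s^2 + 23s + 136.
(Check: constant term = det(-A) = (-1)^3 det A = 136; coefficient of s^2 = -tr A = 4.)
The coefficient of s is 23.

23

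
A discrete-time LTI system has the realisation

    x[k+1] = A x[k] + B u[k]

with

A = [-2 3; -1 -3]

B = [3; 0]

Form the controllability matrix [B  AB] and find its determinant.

-9

AB = [[-6], [-3]]
Controllability matrix C = [B  AB] = [[3, -6], [0, -3]]
det(C) = 3·(-3) - (-6)·0 = -9 - 0 = -9
Since det(C) ≠ 0, rank(C) = 2 and the system is completely controllable.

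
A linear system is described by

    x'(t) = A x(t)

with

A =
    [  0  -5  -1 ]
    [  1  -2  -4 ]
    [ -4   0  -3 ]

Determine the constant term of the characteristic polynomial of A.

87

Expand det(sI - A) for the 3×3 matrix.
p(s) = s^3 + 5s^2 + 7s + 87.
(Check: constant term = det(-A) = (-1)^3 det A = 87; coefficient of s^2 = -tr A = 5.)
The constant term is 87.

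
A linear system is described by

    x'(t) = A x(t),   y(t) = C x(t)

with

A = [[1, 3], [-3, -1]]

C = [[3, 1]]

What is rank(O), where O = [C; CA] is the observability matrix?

2

CA = [[0, 8]]
Observability matrix O = [C; CA] = [[3, 1], [0, 8]]
det(O) = 3·8 - 1·0 = 24 - 0 = 24 ≠ 0, so rank(O) = 2.
rank(O) = 2 = n, so the pair (A, C) is completely observable.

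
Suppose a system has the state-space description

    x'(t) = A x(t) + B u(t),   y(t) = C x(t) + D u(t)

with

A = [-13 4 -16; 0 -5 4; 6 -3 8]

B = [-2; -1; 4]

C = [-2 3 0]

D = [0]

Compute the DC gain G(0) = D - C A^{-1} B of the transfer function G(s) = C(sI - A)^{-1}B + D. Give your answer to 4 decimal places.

G(0) = C(-A)^{-1}B + D = -C A^{-1} B + D.
det A = -20, so A^{-1} = (1/-20)·adj(A) = [[7/5, -4/5, 16/5], [-6/5, 2/5, -13/5], [-3/2, 3/4, -13/4]]
A^{-1} B = [54/5, -42/5, -43/4]^T
C A^{-1} B = -234/5
G(0) = D - C A^{-1} B = 0 - (-234/5) = 234/5 ≈ 46.8000

46.8000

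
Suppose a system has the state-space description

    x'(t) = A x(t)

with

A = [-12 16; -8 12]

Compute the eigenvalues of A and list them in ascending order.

det(sI - A) = s^2 - (tr A)s + det A, with tr A = (-12) + 12 = 0 and det A = (-12)·12 - 16·(-8) = -144 - (-128) = -16.
So p(s) = det(sI - A) = s^2 - 16.
Factor s^2 - 16: two numbers with sum 0 and product -16 are 4 and -4, so s^2 - 16 = (s - 4)(s + 4).
Hence p(s) = (s - 4) (s + 4), with roots -4, 4.
At least one eigenvalue has non-negative real part, so the system is not asymptotically stable.

-4, 4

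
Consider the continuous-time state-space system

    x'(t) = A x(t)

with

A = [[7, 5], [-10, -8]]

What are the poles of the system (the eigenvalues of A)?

det(sI - A) = s^2 - (tr A)s + det A, with tr A = 7 + (-8) = -1 and det A = 7·(-8) - 5·(-10) = -56 - (-50) = -6.
So p(s) = det(sI - A) = s^2 + s - 6.
Factor s^2 + s - 6: two numbers with sum -1 and product -6 are 2 and -3, so s^2 + s - 6 = (s - 2)(s + 3).
Hence p(s) = (s - 2) (s + 3), with roots -3, 2.
At least one eigenvalue has non-negative real part, so the system is not asymptotically stable.

-3, 2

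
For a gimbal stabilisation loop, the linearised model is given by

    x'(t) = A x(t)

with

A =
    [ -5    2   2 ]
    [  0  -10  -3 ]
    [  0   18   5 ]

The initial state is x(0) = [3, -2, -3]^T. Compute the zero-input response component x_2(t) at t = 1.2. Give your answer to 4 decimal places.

2.0343

det(sI - A) = s^3 - (tr A)s^2 + (M11 + M22 + M33)s - det A, where Mii is the 2×2 principal minor of A obtained by deleting row i and column i.
tr A = (-5) + (-10) + 5 = -10; M11 = (-10)·5 - (-3)·18 = -50 - (-54) = 4; M22 = (-5)·5 - 2·0 = -25 - 0 = -25; M33 = (-5)·(-10) - 2·0 = 50 - 0 = 50; sum of minors = 29.
det A = (-5)·((-10)·5 - (-3)·18) - 2·(0·5 - (-3)·0) + 2·(0·18 - (-10)·0) = (-5)·4 - 2·0 + 2·0 = -20.
So p(s) = det(sI - A) = s^3 + 10s^2 + 29s + 20.
Rational-root test: any integer root divides 20. Testing small divisors, s = -1 works: p(-1) = -1 + 10 + (-29) + 20 = 0, so (s + 1) is a factor.
Dividing, p(s) = (s + 1)(s^2 + 9s + 20).
Factor s^2 + 9s + 20: two numbers with sum -9 and product 20 are -4 and -5, so s^2 + 9s + 20 = (s + 4)(s + 5).
Hence p(s) = (s + 1) (s + 4) (s + 5), with roots -5, -4, -1.
The eigenvalues -5, -4, -1 are distinct and real, so A is diagonalisable and x(t) = e^{At} x(0) = V diag(e^{λ_i t}) V^{-1} x(0), where the columns of V are the eigenvectors.
λ = -5: A - (-5)I = [[0, 2, 2], [0, -5, -3], [0, 18, 10]]. v must be orthogonal to every row; (row 1) × (row 2) = [4, 0, 0], so take v_1 = [1, 0, 0]^T.
λ = -4: A - (-4)I = [[-1, 2, 2], [0, -6, -3], [0, 18, 9]]. v must be orthogonal to every row; (row 1) × (row 2) = [6, -3, 6], so take v_2 = [-2, 1, -2]^T.
λ = -1: A - (-1)I = [[-4, 2, 2], [0, -9, -3], [0, 18, 6]]. v must be orthogonal to every row; (row 1) × (row 2) = [12, -12, 36], so take v_3 = [-1, 1, -3]^T.
V = [v_1 v_2 v_3] = [[1, -2, -1], [0, 1, 1], [0, -2, -3]] has det V = -1, so V^{-1} = adj(V)/det V = [[1, 4, 1], [0, 3, 1], [0, -2, -1]].
Modal coordinates z(0) = V^{-1} x(0): 1·3 + 4·(-2) + 1·(-3) = -8; 0·3 + 3·(-2) + 1·(-3) = -9; 0·3 + (-2)·(-2) + (-1)·(-3) = 7; so z(0) = [-8, -9, 7]^T.
x_2(t) = Σ_i (v_i)_2 · z_i(0) · e^{λ_i t} (row 2 of V times the modal terms).
x_2(1.2) = 0·(-8)·e^{-5·1.2} + 1·(-9)·e^{-4·1.2} + 1·7·e^{-1·1.2} = 0·0.002479 + (-9)·0.008230 + 7·0.301194 = 2.0343.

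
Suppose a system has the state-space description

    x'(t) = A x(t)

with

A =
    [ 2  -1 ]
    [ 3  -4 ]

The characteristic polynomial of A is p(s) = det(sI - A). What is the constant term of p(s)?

-5

For a 2×2 matrix, det(sI - A) = s^2 - (tr A)s + det A.
tr A = -2, det A = -5.
So p(s) = s^2 + 2s - 5.
The constant term is -5.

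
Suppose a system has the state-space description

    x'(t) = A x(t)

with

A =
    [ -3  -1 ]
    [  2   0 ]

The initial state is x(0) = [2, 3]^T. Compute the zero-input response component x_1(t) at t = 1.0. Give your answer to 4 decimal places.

det(sI - A) = s^2 - (tr A)s + det A, with tr A = (-3) + 0 = -3 and det A = (-3)·0 - (-1)·2 = 0 - (-2) = 2.
So p(s) = det(sI - A) = s^2 + 3s + 2.
Factor s^2 + 3s + 2: two numbers with sum -3 and product 2 are -1 and -2, so s^2 + 3s + 2 = (s + 1)(s + 2).
Hence p(s) = (s + 1) (s + 2), with roots -2, -1.
The eigenvalues -2, -1 are distinct and real, so A is diagonalisable and x(t) = e^{At} x(0) = V diag(e^{λ_i t}) V^{-1} x(0), where the columns of V are the eigenvectors.
λ = -2: A - (-2)I = [[-1, -1], [2, 2]]. Row 1 gives (-1)·v1 + (-1)·v2 = 0, so take v_1 = [-1, 1]^T.
λ = -1: A - (-1)I = [[-2, -1], [2, 1]]. Row 1 gives (-2)·v1 + (-1)·v2 = 0, so take v_2 = [-1, 2]^T.
V = [v_1 v_2] = [[-1, -1], [1, 2]] has det V = -1, so V^{-1} = adj(V)/det V = [[-2, -1], [1, 1]].
Modal coordinates z(0) = V^{-1} x(0): (-2)·2 + (-1)·3 = -7; 1·2 + 1·3 = 5; so z(0) = [-7, 5]^T.
x_1(t) = Σ_i (v_i)_1 · z_i(0) · e^{λ_i t} (row 1 of V times the modal terms).
x_1(1.0) = (-1)·(-7)·e^{-2·1.0} + (-1)·5·e^{-1·1.0} = 7·0.135335 + (-5)·0.367879 = -0.8921.

-0.8921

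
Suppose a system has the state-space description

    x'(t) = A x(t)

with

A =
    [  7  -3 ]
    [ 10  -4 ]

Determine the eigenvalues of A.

det(sI - A) = s^2 - (tr A)s + det A, with tr A = 7 + (-4) = 3 and det A = 7·(-4) - (-3)·10 = -28 - (-30) = 2.
So p(s) = det(sI - A) = s^2 - 3s + 2.
Factor s^2 - 3s + 2: two numbers with sum 3 and product 2 are 2 and 1, so s^2 - 3s + 2 = (s - 2)(s - 1).
Hence p(s) = (s - 2) (s - 1), with roots 1, 2.
At least one eigenvalue has non-negative real part, so the system is not asymptotically stable.

1, 2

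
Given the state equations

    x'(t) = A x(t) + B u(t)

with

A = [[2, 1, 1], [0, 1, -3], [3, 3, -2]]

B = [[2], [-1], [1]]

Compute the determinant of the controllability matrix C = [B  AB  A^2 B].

AB = [[4], [-4], [1]]
A^2B = [[5], [-7], [-2]]
Controllability matrix C = [B  AB  A^2B] = [[2, 4, 5], [-1, -4, -7], [1, 1, -2]]
Expanding along the first row, det(C) = 2·((-4)·(-2) - (-7)·1) - 4·((-1)·(-2) - (-7)·1) + 5·((-1)·1 - (-4)·1) = 2·15 - 4·9 + 5·3 = 9
Since det(C) ≠ 0, rank(C) = 3 and the system is completely controllable.

9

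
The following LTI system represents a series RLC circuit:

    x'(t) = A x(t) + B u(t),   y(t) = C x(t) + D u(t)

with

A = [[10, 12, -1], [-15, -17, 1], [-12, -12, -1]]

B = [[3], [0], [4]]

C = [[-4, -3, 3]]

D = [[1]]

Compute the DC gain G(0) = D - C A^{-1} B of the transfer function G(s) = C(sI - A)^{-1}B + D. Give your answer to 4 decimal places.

-17.1000

G(0) = C(-A)^{-1}B + D = -C A^{-1} B + D.
det A = -10, so A^{-1} = (1/-10)·adj(A) = [[-29/10, -12/5, 1/2], [27/10, 11/5, -1/2], [12/5, 12/5, -1]]
A^{-1} B = [-67/10, 61/10, 16/5]^T
C A^{-1} B = 181/10
G(0) = D - C A^{-1} B = 1 - (181/10) = -171/10 ≈ -17.1000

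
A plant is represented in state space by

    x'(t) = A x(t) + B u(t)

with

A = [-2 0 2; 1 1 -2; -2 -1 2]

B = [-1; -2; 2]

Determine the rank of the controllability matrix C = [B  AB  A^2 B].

AB = [[6], [-7], [8]]
A^2B = [[4], [-17], [11]]
Controllability matrix C = [B  AB  A^2B] = [[-1, 6, 4], [-2, -7, -17], [2, 8, 11]]
det(C) = (-1)·((-7)·11 - (-17)·8) - 6·((-2)·11 - (-17)·2) + 4·((-2)·8 - (-7)·2) = (-1)·59 - 6·12 + 4·(-2) = -139 ≠ 0, so rank(C) = 3.
rank(C) = 3 = n, so the pair (A, B) is completely controllable.

3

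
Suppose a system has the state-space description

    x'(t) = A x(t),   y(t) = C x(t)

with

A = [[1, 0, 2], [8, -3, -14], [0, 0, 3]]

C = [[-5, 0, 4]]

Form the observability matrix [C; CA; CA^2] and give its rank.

CA = [[-5, 0, 2]]
CA^2 = [[-5, 0, -4]]
Observability matrix O = [C; CA; CA^2] = [[-5, 0, 4], [-5, 0, 2], [-5, 0, -4]]
Column 2 of O is identically zero, so rank(O) ≤ 2.
The 2×2 minor from rows 1, 2, columns 1, 3 is (-5)·2 - 4·(-5) = -10 - (-20) = 10 ≠ 0, so rank(O) = 2.
rank(O) = 2 < n = 3, so the pair (A, C) is not completely observable.

2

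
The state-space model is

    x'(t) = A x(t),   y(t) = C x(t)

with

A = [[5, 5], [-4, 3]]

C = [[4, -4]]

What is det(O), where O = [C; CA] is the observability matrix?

CA = [[36, 8]]
Observability matrix O = [C; CA] = [[4, -4], [36, 8]]
det(O) = 4·8 - (-4)·36 = 32 - (-144) = 176
Since det(O) ≠ 0, rank(O) = 2 and the system is completely observable.

176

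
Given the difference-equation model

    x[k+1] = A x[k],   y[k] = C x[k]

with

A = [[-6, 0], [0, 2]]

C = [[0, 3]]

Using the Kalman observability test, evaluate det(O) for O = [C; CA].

0

CA = [[0, 6]]
Observability matrix O = [C; CA] = [[0, 3], [0, 6]]
det(O) = 0·6 - 3·0 = 0 - 0 = 0
Since det(O) = 0, rank(O) < 2 and the system is not completely observable.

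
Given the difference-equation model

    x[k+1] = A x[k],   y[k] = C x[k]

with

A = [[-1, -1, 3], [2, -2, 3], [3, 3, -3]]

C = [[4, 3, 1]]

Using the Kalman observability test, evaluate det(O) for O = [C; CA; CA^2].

CA = [[5, -7, 18]]
CA^2 = [[35, 63, -60]]
Observability matrix O = [C; CA; CA^2] = [[4, 3, 1], [5, -7, 18], [35, 63, -60]]
Expanding along the first row, det(O) = 4·((-7)·(-60) - 18·63) - 3·(5·(-60) - 18·35) + 1·(5·63 - (-7)·35) = 4·(-714) - 3·(-930) + 1·560 = 494
Since det(O) ≠ 0, rank(O) = 3 and the system is completely observable.

494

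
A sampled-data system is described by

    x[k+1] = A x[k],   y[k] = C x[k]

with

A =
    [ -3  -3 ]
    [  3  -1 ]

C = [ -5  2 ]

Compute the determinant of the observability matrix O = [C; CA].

CA = [[21, 13]]
Observability matrix O = [C; CA] = [[-5, 2], [21, 13]]
det(O) = (-5)·13 - 2·21 = -65 - 42 = -107
Since det(O) ≠ 0, rank(O) = 2 and the system is completely observable.

-107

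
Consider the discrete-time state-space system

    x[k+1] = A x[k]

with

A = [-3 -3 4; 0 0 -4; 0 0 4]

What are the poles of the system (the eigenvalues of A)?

-3, 0, 4

det(zI - A) = z^3 - (tr A)z^2 + (M11 + M22 + M33)z - det A, where Mii is the 2×2 principal minor of A obtained by deleting row i and column i.
tr A = (-3) + 0 + 4 = 1; M11 = 0·4 - (-4)·0 = 0 - 0 = 0; M22 = (-3)·4 - 4·0 = -12 - 0 = -12; M33 = (-3)·0 - (-3)·0 = 0 - 0 = 0; sum of minors = -12.
det A = (-3)·(0·4 - (-4)·0) - (-3)·(0·4 - (-4)·0) + 4·(0·0 - 0·0) = (-3)·0 - (-3)·0 + 4·0 = 0.
So p(z) = det(zI - A) = z^3 - z^2 - 12z.
The constant term is 0, so p(z) = z(z^2 - z - 12).
Factor z^2 - z - 12: two numbers with sum 1 and product -12 are 4 and -3, so z^2 - z - 12 = (z - 4)(z + 3).
Hence p(z) = z (z - 4) (z + 3), with roots -3, 0, 4.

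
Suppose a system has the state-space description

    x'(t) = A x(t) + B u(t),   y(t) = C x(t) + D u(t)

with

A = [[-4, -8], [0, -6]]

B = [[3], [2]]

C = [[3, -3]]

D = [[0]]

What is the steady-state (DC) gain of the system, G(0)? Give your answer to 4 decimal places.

-0.7500

G(0) = C(-A)^{-1}B + D = -C A^{-1} B + D.
det A = 24, so A^{-1} = (1/24)·adj(A) = [[-1/4, 1/3], [0, -1/6]]
A^{-1} B = [-1/12, -1/3]^T
C A^{-1} B = 3/4
G(0) = D - C A^{-1} B = 0 - (3/4) = -3/4 ≈ -0.7500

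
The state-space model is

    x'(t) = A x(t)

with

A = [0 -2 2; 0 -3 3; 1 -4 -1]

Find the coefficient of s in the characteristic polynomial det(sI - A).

Expand det(sI - A) for the 3×3 matrix.
p(s) = s^3 + 4s^2 + 13s.
(Check: constant term = det(-A) = (-1)^3 det A = 0; coefficient of s^2 = -tr A = 4.)
The coefficient of s is 13.

13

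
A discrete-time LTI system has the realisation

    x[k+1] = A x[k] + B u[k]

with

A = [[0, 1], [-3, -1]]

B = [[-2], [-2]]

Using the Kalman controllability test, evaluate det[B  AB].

AB = [[-2], [8]]
Controllability matrix C = [B  AB] = [[-2, -2], [-2, 8]]
det(C) = (-2)·8 - (-2)·(-2) = -16 - 4 = -20
Since det(C) ≠ 0, rank(C) = 2 and the system is completely controllable.

-20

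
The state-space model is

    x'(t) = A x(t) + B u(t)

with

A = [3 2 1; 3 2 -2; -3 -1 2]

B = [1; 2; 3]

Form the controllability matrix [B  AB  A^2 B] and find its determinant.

AB = [[10], [1], [1]]
A^2B = [[33], [30], [-29]]
Controllability matrix C = [B  AB  A^2B] = [[1, 10, 33], [2, 1, 30], [3, 1, -29]]
Expanding along the first row, det(C) = 1·(1·(-29) - 30·1) - 10·(2·(-29) - 30·3) + 33·(2·1 - 1·3) = 1·(-59) - 10·(-148) + 33·(-1) = 1388
Since det(C) ≠ 0, rank(C) = 3 and the system is completely controllable.

1388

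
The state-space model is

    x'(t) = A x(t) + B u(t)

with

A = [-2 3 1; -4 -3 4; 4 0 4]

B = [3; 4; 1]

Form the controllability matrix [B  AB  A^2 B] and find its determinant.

-16904

AB = [[7], [-20], [16]]
A^2B = [[-58], [96], [92]]
Controllability matrix C = [B  AB  A^2B] = [[3, 7, -58], [4, -20, 96], [1, 16, 92]]
Expanding along the first row, det(C) = 3·((-20)·92 - 96·16) - 7·(4·92 - 96·1) + (-58)·(4·16 - (-20)·1) = 3·(-3376) - 7·272 + (-58)·84 = -16904
Since det(C) ≠ 0, rank(C) = 3 and the system is completely controllable.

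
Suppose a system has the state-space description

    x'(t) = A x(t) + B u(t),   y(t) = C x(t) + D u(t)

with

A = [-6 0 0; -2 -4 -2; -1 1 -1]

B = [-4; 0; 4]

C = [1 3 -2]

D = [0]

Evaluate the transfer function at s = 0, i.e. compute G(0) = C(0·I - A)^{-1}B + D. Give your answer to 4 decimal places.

G(0) = C(-A)^{-1}B + D = -C A^{-1} B + D.
det A = -36, so A^{-1} = (1/-36)·adj(A) = [[-1/6, 0, 0], [0, -1/6, 1/3], [1/6, -1/6, -2/3]]
A^{-1} B = [2/3, 4/3, -10/3]^T
C A^{-1} B = 34/3
G(0) = D - C A^{-1} B = 0 - (34/3) = -34/3 ≈ -11.3333

-11.3333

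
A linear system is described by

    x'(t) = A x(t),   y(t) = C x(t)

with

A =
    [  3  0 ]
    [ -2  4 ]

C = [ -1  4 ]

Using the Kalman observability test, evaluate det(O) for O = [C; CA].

CA = [[-11, 16]]
Observability matrix O = [C; CA] = [[-1, 4], [-11, 16]]
det(O) = (-1)·16 - 4·(-11) = -16 - (-44) = 28
Since det(O) ≠ 0, rank(O) = 2 and the system is completely observable.

28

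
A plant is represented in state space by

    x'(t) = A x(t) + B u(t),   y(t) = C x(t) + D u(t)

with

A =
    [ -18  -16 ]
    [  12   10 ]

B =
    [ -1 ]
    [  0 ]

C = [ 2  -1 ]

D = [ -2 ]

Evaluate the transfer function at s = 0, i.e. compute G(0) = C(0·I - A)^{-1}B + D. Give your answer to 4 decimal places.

0.6667

G(0) = C(-A)^{-1}B + D = -C A^{-1} B + D.
det A = 12, so A^{-1} = (1/12)·adj(A) = [[5/6, 4/3], [-1, -3/2]]
A^{-1} B = [-5/6, 1]^T
C A^{-1} B = -8/3
G(0) = D - C A^{-1} B = -2 - (-8/3) = 2/3 ≈ 0.6667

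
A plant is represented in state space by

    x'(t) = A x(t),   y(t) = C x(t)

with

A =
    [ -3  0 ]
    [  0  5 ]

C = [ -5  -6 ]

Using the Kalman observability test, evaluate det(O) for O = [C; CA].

240

CA = [[15, -30]]
Observability matrix O = [C; CA] = [[-5, -6], [15, -30]]
det(O) = (-5)·(-30) - (-6)·15 = 150 - (-90) = 240
Since det(O) ≠ 0, rank(O) = 2 and the system is completely observable.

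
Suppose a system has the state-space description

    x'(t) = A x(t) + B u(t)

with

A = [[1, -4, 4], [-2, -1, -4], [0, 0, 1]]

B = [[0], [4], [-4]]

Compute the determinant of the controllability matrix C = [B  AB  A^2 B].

AB = [[-32], [12], [-4]]
A^2B = [[-96], [68], [-4]]
Controllability matrix C = [B  AB  A^2B] = [[0, -32, -96], [4, 12, 68], [-4, -4, -4]]
Expanding along the first row, det(C) = 0·(12·(-4) - 68·(-4)) - (-32)·(4·(-4) - 68·(-4)) + (-96)·(4·(-4) - 12·(-4)) = 0·224 - (-32)·256 + (-96)·32 = 5120
Since det(C) ≠ 0, rank(C) = 3 and the system is completely controllable.

5120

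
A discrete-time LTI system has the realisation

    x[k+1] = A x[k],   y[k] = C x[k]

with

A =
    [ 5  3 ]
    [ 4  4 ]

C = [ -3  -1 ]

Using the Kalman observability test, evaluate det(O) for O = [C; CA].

CA = [[-19, -13]]
Observability matrix O = [C; CA] = [[-3, -1], [-19, -13]]
det(O) = (-3)·(-13) - (-1)·(-19) = 39 - 19 = 20
Since det(O) ≠ 0, rank(O) = 2 and the system is completely observable.

20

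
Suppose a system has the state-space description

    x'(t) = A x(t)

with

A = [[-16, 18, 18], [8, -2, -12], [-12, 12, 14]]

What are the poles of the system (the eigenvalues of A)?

-4, -2, 2

det(sI - A) = s^3 - (tr A)s^2 + (M11 + M22 + M33)s - det A, where Mii is the 2×2 principal minor of A obtained by deleting row i and column i.
tr A = (-16) + (-2) + 14 = -4; M11 = (-2)·14 - (-12)·12 = -28 - (-144) = 116; M22 = (-16)·14 - 18·(-12) = -224 - (-216) = -8; M33 = (-16)·(-2) - 18·8 = 32 - 144 = -112; sum of minors = -4.
det A = (-16)·((-2)·14 - (-12)·12) - 18·(8·14 - (-12)·(-12)) + 18·(8·12 - (-2)·(-12)) = (-16)·116 - 18·(-32) + 18·72 = 16.
So p(s) = det(sI - A) = s^3 + 4s^2 - 4s - 16.
Rational-root test: any integer root divides -16. Testing small divisors, s = -2 works: p(-2) = -8 + 16 + 8 + (-16) = 0, so (s + 2) is a factor.
Dividing, p(s) = (s + 2)(s^2 + 2s - 8).
Factor s^2 + 2s - 8: two numbers with sum -2 and product -8 are 2 and -4, so s^2 + 2s - 8 = (s - 2)(s + 4).
Hence p(s) = (s - 2) (s + 2) (s + 4), with roots -4, -2, 2.
At least one eigenvalue has non-negative real part, so the system is not asymptotically stable.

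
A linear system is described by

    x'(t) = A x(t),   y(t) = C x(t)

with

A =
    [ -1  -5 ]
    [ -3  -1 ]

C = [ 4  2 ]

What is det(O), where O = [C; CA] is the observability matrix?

-68

CA = [[-10, -22]]
Observability matrix O = [C; CA] = [[4, 2], [-10, -22]]
det(O) = 4·(-22) - 2·(-10) = -88 - (-20) = -68
Since det(O) ≠ 0, rank(O) = 2 and the system is completely observable.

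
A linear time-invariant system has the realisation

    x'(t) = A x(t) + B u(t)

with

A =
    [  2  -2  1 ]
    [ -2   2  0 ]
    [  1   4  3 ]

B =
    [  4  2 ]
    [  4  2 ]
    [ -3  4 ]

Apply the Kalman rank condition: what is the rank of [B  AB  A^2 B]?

3

AB = [[-3, 4], [0, 0], [11, 22]]
A^2B = [[5, 30], [6, -8], [30, 70]]
Controllability matrix C = [B  AB  A^2B] = [[4, 2, -3, 4, 5, 30], [4, 2, 0, 0, 6, -8], [-3, 4, 11, 22, 30, 70]]
Take the 3×3 submatrix of C formed by columns 1, 2, 3: [[4, 2, -3], [4, 2, 0], [-3, 4, 11]]. Its determinant is 4·(2·11 - 0·4) - 2·(4·11 - 0·(-3)) + (-3)·(4·4 - 2·(-3)) = 4·22 - 2·44 + (-3)·22 = -66 ≠ 0.
So rank(C) ≥ 3; since C has 3 rows, rank(C) = 3.
rank(C) = 3 = n, so the pair (A, B) is completely controllable.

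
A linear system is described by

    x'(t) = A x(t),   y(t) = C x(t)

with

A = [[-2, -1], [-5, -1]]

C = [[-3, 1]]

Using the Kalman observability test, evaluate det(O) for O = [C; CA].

-7

CA = [[1, 2]]
Observability matrix O = [C; CA] = [[-3, 1], [1, 2]]
det(O) = (-3)·2 - 1·1 = -6 - 1 = -7
Since det(O) ≠ 0, rank(O) = 2 and the system is completely observable.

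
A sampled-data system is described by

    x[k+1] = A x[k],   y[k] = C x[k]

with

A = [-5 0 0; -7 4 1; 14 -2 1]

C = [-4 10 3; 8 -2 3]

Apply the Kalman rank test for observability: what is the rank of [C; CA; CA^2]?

2

CA = [[-8, 34, 13], [16, -14, 1]]
CA^2 = [[-16, 110, 47], [32, -58, -13]]
Observability matrix O = [C; CA; CA^2] = [[-4, 10, 3], [8, -2, 3], [-8, 34, 13], [16, -14, 1], [-16, 110, 47], [32, -58, -13]]
The columns c1, c2, c3 of O are linearly dependent: -c1 - c2 + 2·c3 = 0 (check each entry), so rank(O) ≤ 2.
The 2×2 minor from rows 1, 2, columns 1, 2 is (-4)·(-2) - 10·8 = 8 - 80 = -72 ≠ 0, so rank(O) = 2.
rank(O) = 2 < n = 3, so the pair (A, C) is not completely observable.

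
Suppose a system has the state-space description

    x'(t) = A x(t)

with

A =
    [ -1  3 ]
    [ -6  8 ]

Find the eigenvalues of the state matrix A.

2, 5

det(sI - A) = s^2 - (tr A)s + det A, with tr A = (-1) + 8 = 7 and det A = (-1)·8 - 3·(-6) = -8 - (-18) = 10.
So p(s) = det(sI - A) = s^2 - 7s + 10.
Factor s^2 - 7s + 10: two numbers with sum 7 and product 10 are 5 and 2, so s^2 - 7s + 10 = (s - 5)(s - 2).
Hence p(s) = (s - 5) (s - 2), with roots 2, 5.
At least one eigenvalue has non-negative real part, so the system is not asymptotically stable.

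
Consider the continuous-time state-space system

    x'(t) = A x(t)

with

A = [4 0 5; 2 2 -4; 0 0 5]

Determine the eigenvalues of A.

det(sI - A) = s^3 - (tr A)s^2 + (M11 + M22 + M33)s - det A, where Mii is the 2×2 principal minor of A obtained by deleting row i and column i.
tr A = 4 + 2 + 5 = 11; M11 = 2·5 - (-4)·0 = 10 - 0 = 10; M22 = 4·5 - 5·0 = 20 - 0 = 20; M33 = 4·2 - 0·2 = 8 - 0 = 8; sum of minors = 38.
det A = 4·(2·5 - (-4)·0) - 0·(2·5 - (-4)·0) + 5·(2·0 - 2·0) = 4·10 - 0·10 + 5·0 = 40.
So p(s) = det(sI - A) = s^3 - 11s^2 + 38s - 40.
Rational-root test: any integer root divides -40. Testing small divisors, s = 2 works: p(2) = 8 + (-44) + 76 + (-40) = 0, so (s - 2) is a factor.
Dividing, p(s) = (s - 2)(s^2 - 9s + 20).
Factor s^2 - 9s + 20: two numbers with sum 9 and product 20 are 5 and 4, so s^2 - 9s + 20 = (s - 5)(s - 4).
Hence p(s) = (s - 5) (s - 4) (s - 2), with roots 2, 4, 5.
At least one eigenvalue has non-negative real part, so the system is not asymptotically stable.

2, 4, 5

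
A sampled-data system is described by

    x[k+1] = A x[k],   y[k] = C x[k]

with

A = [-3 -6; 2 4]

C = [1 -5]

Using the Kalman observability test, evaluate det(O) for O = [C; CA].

-91

CA = [[-13, -26]]
Observability matrix O = [C; CA] = [[1, -5], [-13, -26]]
det(O) = 1·(-26) - (-5)·(-13) = -26 - 65 = -91
Since det(O) ≠ 0, rank(O) = 2 and the system is completely observable.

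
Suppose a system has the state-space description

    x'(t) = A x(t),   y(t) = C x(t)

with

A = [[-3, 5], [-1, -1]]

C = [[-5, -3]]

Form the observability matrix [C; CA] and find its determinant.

CA = [[18, -22]]
Observability matrix O = [C; CA] = [[-5, -3], [18, -22]]
det(O) = (-5)·(-22) - (-3)·18 = 110 - (-54) = 164
Since det(O) ≠ 0, rank(O) = 2 and the system is completely observable.

164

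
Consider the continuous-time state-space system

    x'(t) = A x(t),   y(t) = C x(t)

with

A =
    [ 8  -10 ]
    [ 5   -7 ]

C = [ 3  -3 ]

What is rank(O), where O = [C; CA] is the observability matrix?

CA = [[9, -9]]
Observability matrix O = [C; CA] = [[3, -3], [9, -9]]
Every row of O is a scalar multiple of row 1 = [3, -3] (multipliers 1, 3), so the rows span a one-dimensional space.
O ≠ 0, hence rank(O) = 1.
rank(O) = 1 < n = 2, so the pair (A, C) is not completely observable.

1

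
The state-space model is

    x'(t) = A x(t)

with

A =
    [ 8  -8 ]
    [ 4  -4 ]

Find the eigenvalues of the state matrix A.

det(sI - A) = s^2 - (tr A)s + det A, with tr A = 8 + (-4) = 4 and det A = 8·(-4) - (-8)·4 = -32 - (-32) = 0.
So p(s) = det(sI - A) = s^2 - 4s.
Factor s^2 - 4s: two numbers with sum 4 and product 0 are 4 and 0, so s^2 - 4s = s(s - 4).
Hence p(s) = s (s - 4), with roots 0, 4.
At least one eigenvalue has non-negative real part, so the system is not asymptotically stable.

0, 4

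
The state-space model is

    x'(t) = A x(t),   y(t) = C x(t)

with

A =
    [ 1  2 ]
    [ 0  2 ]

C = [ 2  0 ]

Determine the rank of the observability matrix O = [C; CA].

CA = [[2, 4]]
Observability matrix O = [C; CA] = [[2, 0], [2, 4]]
det(O) = 2·4 - 0·2 = 8 - 0 = 8 ≠ 0, so rank(O) = 2.
rank(O) = 2 = n, so the pair (A, C) is completely observable.

2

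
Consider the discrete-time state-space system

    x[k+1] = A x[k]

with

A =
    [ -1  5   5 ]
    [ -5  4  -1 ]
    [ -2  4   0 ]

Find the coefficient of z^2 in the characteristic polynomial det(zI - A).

-3

Expand det(zI - A) for the 3×3 matrix.
p(z) = z^3 - 3z^2 + 35z + 54.
(Check: constant term = det(-A) = (-1)^3 det A = 54; coefficient of z^2 = -tr A = -3.)
The coefficient of z^2 is -3.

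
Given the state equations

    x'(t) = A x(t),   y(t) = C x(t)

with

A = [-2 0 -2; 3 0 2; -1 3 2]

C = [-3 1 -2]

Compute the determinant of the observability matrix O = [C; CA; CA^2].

50

CA = [[11, -6, 4]]
CA^2 = [[-44, 12, -26]]
Observability matrix O = [C; CA; CA^2] = [[-3, 1, -2], [11, -6, 4], [-44, 12, -26]]
Expanding along the first row, det(O) = (-3)·((-6)·(-26) - 4·12) - 1·(11·(-26) - 4·(-44)) + (-2)·(11·12 - (-6)·(-44)) = (-3)·108 - 1·(-110) + (-2)·(-132) = 50
Since det(O) ≠ 0, rank(O) = 3 and the system is completely observable.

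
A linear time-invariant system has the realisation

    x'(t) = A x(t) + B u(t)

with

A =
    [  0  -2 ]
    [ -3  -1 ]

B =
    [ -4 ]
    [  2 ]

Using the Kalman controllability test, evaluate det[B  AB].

-32

AB = [[-4], [10]]
Controllability matrix C = [B  AB] = [[-4, -4], [2, 10]]
det(C) = (-4)·10 - (-4)·2 = -40 - (-8) = -32
Since det(C) ≠ 0, rank(C) = 2 and the system is completely controllable.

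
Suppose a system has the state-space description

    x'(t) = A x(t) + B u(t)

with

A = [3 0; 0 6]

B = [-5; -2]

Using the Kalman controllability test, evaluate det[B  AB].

30

AB = [[-15], [-12]]
Controllability matrix C = [B  AB] = [[-5, -15], [-2, -12]]
det(C) = (-5)·(-12) - (-15)·(-2) = 60 - 30 = 30
Since det(C) ≠ 0, rank(C) = 2 and the system is completely controllable.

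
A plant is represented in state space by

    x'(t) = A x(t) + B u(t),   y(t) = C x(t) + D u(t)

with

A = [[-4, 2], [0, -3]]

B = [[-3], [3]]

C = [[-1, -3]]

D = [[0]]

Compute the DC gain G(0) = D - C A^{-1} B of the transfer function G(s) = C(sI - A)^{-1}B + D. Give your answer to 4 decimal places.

-2.7500

G(0) = C(-A)^{-1}B + D = -C A^{-1} B + D.
det A = 12, so A^{-1} = (1/12)·adj(A) = [[-1/4, -1/6], [0, -1/3]]
A^{-1} B = [1/4, -1]^T
C A^{-1} B = 11/4
G(0) = D - C A^{-1} B = 0 - (11/4) = -11/4 ≈ -2.7500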